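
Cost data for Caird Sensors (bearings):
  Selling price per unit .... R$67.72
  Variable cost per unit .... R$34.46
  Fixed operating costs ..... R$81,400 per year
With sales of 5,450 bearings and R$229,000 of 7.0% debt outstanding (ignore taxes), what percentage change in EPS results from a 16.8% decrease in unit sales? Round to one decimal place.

-36.3%

At 5,450 units, contribution = 5,450 × R$33.26 = R$181,267.00.
EBIT = R$181,267.00 − R$81,400 = R$99,867.00.
Interest = R$16,030.00, so EBIT − I = R$83,837.00.
DCL = total CM / (EBIT − I) = R$181,267.00 / R$83,837.00 = 2.1621.
%ΔEPS = DCL × %ΔSales = 2.1621 × -16.8% = -36.3%.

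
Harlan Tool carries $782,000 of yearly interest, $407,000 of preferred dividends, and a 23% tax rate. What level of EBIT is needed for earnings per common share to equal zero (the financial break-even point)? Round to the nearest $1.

$1,310,571

Grossing the preferred dividend up to pre-tax terms: $407,000 / (1 − 0.23) = $528,571.43.
Financial break-even EBIT = interest + D_p ÷ (1 − t) = $782,000 + $528,571.43 = $1,310,571.43.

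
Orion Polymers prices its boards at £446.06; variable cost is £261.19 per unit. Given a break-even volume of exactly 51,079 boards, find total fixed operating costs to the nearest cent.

£9,442,974.73

Each unit contributes £446.06 − £261.19 = £184.87.
Fixed costs = break-even units × CM = 51,079 × £184.87 = £9,442,974.73.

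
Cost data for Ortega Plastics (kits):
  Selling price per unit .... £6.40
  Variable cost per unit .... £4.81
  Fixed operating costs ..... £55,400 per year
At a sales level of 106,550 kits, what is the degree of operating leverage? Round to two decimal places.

1.49

Total contribution margin = 106,550 × £1.59 = £169,414.50.
EBIT = £169,414.50 − £55,400 = £114,014.50.
So DOL = total CM / EBIT = £169,414.50 / £114,014.50 = 1.4859.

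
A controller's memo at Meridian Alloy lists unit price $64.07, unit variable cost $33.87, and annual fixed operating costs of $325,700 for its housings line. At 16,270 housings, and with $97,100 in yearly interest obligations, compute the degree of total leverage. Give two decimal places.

Total contribution margin = 16,270 × $30.20 = $491,354.00.
Operating income = contribution − fixed costs = $491,354.00 − $325,700 = $165,654.00. Interest = $97,100.00, so EBIT − I = $68,554.00.
Degree of total leverage = total CM / (EBIT − interest) = $491,354.00 / $68,554.00 = 7.1674.

7.17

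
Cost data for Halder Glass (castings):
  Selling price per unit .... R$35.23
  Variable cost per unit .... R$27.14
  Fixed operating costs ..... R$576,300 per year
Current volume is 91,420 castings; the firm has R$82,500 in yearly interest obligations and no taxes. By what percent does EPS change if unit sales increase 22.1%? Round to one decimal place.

+202.3%

Contribution at this volume is 91,420 × R$8.09 = R$739,587.80.
EBIT = R$739,587.80 − R$576,300 = R$163,287.80.
Interest = R$82,500.00, so EBIT − I = R$80,787.80.
DCL = total CM / (EBIT − I) = R$739,587.80 / R$80,787.80 = 9.1547.
EPS therefore changes by 9.1547 × (+22.1%) = +202.3%.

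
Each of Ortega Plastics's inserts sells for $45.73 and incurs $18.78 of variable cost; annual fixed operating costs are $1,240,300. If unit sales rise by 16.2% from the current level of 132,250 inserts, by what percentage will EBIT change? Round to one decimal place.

+24.8%

Contribution at this volume is 132,250 × $26.95 = $3,564,137.50.
Operating income = contribution − fixed costs = $3,564,137.50 − $1,240,300 = $2,323,837.50.
DOL = contribution ÷ EBIT = $3,564,137.50 ÷ $2,323,837.50 = 1.5337.
%ΔEBIT = DOL × %ΔSales = 1.5337 × +16.2% = +24.8%.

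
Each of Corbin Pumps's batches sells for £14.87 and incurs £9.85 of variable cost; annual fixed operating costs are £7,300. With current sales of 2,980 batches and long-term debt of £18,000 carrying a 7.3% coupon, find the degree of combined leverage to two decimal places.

Contribution at this volume is 2,980 × £5.02 = £14,959.60.
Operating income = contribution − fixed costs = £14,959.60 − £7,300 = £7,659.60. Interest = £1,314.00.
DOL = £14,959.60 ÷ £7,659.60 = 1.9531; DFL = £7,659.60 ÷ £6,345.60 = 1.2071.
DCL = DOL × DFL = 1.9531 × 1.2071 = 2.3576.

2.36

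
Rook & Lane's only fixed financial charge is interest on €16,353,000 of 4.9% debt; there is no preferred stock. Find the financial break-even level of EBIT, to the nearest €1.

Annual interest = 4.9% × €16,353,000 = €801,297.00.
Without preferred stock the financial break-even is simply EBIT = interest = €801,297.00.

€801,297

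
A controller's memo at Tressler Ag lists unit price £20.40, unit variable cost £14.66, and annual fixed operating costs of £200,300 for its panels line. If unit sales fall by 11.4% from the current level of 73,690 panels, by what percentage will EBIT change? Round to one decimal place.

-21.7%

Total contribution margin = 73,690 × £5.74 = £422,980.60.
Operating income = contribution − fixed costs = £422,980.60 − £200,300 = £222,680.60.
Degree of operating leverage = £422,980.60 / £222,680.60 = 1.8995.
Operating income changes by 1.8995 × -11.4% = -21.7%.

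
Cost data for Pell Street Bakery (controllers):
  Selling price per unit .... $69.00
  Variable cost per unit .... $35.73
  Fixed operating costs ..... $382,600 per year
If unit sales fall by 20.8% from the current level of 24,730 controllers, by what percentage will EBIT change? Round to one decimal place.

At 24,730 units, contribution = 24,730 × $33.27 = $822,767.10.
EBIT = $822,767.10 − $382,600 = $440,167.10.
Degree of operating leverage = $822,767.10 / $440,167.10 = 1.8692.
So EBIT moves 1.8692 × (-20.8%) = -38.9%.

-38.9%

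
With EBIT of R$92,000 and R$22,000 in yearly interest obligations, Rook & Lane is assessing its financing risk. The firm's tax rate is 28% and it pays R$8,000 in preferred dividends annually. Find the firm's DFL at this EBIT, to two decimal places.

1.56

Interest = R$22,000.00.
Preferred dividends grossed up pre-tax: R$8,000 / (1 − 0.28) = R$11,111.11.
DFL = EBIT ÷ [EBIT − I − D_p/(1−t)] = R$92,000 ÷ [R$92,000 − R$22,000.00 − R$11,111.11] = R$92,000 ÷ R$58,888.89 = 1.5623.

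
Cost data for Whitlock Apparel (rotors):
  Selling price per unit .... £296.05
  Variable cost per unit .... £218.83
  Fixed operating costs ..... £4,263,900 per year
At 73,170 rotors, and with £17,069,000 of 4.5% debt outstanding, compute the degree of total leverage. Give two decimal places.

Total contribution margin = 73,170 × £77.22 = £5,650,187.40.
Operating income = contribution − fixed costs = £5,650,187.40 − £4,263,900 = £1,386,287.40. Interest = £768,105.00, so EBIT − I = £618,182.40.
DCL = contribution ÷ (EBIT − I) = £5,650,187.40 ÷ £618,182.40 = 9.1400.

9.14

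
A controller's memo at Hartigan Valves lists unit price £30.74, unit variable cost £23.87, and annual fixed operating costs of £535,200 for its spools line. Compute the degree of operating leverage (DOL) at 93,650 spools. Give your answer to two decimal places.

At 93,650 units, contribution = 93,650 × £6.87 = £643,375.50.
Operating income = contribution − fixed costs = £643,375.50 − £535,200 = £108,175.50.
DOL = contribution ÷ EBIT = £643,375.50 ÷ £108,175.50 = 5.9475.

5.95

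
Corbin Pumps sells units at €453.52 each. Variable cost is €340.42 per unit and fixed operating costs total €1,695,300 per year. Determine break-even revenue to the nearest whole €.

Contribution margin per unit = €453.52 − €340.42 = €113.10, a CM ratio of €113.10 ÷ €453.52 = 0.2494.
Break-even sales = FC ÷ CM ratio = €1,695,300 × €453.52 / €113.10 = €6,797,988.

€6,797,988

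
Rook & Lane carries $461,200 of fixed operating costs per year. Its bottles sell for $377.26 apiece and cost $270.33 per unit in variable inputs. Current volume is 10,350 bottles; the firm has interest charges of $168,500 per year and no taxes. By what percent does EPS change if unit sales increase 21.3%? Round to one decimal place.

+49.4%

At 10,350 units, contribution = 10,350 × $106.93 = $1,106,725.50.
EBIT = $1,106,725.50 − $461,200 = $645,525.50.
After interest of $168,500.00, pre-tax earnings = $477,025.50.
Degree of combined leverage = contribution ÷ (EBIT − I) = $1,106,725.50 ÷ $477,025.50 = 2.3201.
%ΔEPS = DCL × %ΔSales = 2.3201 × +21.3% = +49.4%.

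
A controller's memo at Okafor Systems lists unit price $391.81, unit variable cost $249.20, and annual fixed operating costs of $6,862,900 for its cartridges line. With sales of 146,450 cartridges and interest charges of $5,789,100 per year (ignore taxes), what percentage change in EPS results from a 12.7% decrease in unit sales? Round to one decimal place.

Contribution at this volume is 146,450 × $142.61 = $20,885,234.50.
Operating income = contribution − fixed costs = $20,885,234.50 − $6,862,900 = $14,022,334.50.
Interest = $5,789,100.00, so EBIT − I = $8,233,234.50.
DCL = total CM / (EBIT − I) = $20,885,234.50 / $8,233,234.50 = 2.5367.
EPS therefore changes by 2.5367 × (-12.7%) = -32.2%.

-32.2%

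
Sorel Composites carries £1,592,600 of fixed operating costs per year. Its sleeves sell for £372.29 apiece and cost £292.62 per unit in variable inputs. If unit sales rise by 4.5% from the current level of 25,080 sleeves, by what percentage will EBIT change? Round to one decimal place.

Total contribution margin = 25,080 × £79.67 = £1,998,123.60.
Operating income = contribution − fixed costs = £1,998,123.60 − £1,592,600 = £405,523.60.
So DOL = total CM / EBIT = £1,998,123.60 / £405,523.60 = 4.9273.
Operating income changes by 4.9273 × +4.5% = +22.2%.

+22.2%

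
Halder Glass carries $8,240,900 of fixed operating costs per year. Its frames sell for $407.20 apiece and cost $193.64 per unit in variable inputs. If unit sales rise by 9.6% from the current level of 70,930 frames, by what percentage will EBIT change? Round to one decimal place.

Total contribution margin = 70,930 × $213.56 = $15,147,810.80.
Operating income = contribution − fixed costs = $15,147,810.80 − $8,240,900 = $6,906,910.80.
Degree of operating leverage = $15,147,810.80 / $6,906,910.80 = 2.1931.
Operating income changes by 2.1931 × +9.6% = +21.1%.

+21.1%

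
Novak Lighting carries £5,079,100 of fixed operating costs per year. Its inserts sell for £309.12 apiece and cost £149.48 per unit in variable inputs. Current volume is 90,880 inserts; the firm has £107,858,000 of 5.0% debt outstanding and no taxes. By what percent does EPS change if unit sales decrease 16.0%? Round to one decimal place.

-57.5%

At 90,880 units, contribution = 90,880 × £159.64 = £14,508,083.20.
EBIT = £14,508,083.20 − £5,079,100 = £9,428,983.20.
Interest = £5,392,900.00, so EBIT − I = £4,036,083.20.
Degree of combined leverage = contribution ÷ (EBIT − I) = £14,508,083.20 ÷ £4,036,083.20 = 3.5946.
%ΔEPS = DCL × %ΔSales = 3.5946 × -16.0% = -57.5%.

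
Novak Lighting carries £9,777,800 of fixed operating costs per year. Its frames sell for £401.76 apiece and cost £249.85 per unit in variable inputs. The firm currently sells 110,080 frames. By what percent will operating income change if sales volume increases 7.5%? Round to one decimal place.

Contribution at this volume is 110,080 × £151.91 = £16,722,252.80.
Operating income = contribution − fixed costs = £16,722,252.80 − £9,777,800 = £6,944,452.80.
Degree of operating leverage = £16,722,252.80 / £6,944,452.80 = 2.4080.
%ΔEBIT = DOL × %ΔSales = 2.4080 × +7.5% = +18.1%.

+18.1%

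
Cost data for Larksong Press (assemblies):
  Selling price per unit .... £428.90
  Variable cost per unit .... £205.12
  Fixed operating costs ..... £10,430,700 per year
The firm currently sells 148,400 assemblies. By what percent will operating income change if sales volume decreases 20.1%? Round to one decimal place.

-29.3%

At 148,400 units, contribution = 148,400 × £223.78 = £33,208,952.00.
Operating income = contribution − fixed costs = £33,208,952.00 − £10,430,700 = £22,778,252.00.
So DOL = total CM / EBIT = £33,208,952.00 / £22,778,252.00 = 1.4579.
%ΔEBIT = DOL × %ΔSales = 1.4579 × -20.1% = -29.3%.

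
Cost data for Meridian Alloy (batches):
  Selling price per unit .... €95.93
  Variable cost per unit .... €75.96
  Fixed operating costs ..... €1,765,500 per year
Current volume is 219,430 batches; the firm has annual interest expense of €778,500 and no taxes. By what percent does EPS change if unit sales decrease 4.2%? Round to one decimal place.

-10.0%

At 219,430 units, contribution = 219,430 × €19.97 = €4,382,017.10.
Subtracting fixed costs: EBIT = €4,382,017.10 − €1,765,500 = €2,616,517.10.
After interest of €778,500.00, pre-tax earnings = €1,838,017.10.
DCL = total CM / (EBIT − I) = €4,382,017.10 / €1,838,017.10 = 2.3841.
EPS therefore changes by 2.3841 × (-4.2%) = -10.0%.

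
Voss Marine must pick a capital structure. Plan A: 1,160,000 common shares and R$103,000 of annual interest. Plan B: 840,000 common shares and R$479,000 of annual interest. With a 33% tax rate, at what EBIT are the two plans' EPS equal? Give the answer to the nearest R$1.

R$1,466,000

At indifference, (EBIT − 103,000)(1 − t)/1,160,000 = (EBIT − 479,000)(1 − t)/840,000.
Cancelling (1 − t) and cross-multiplying: 840,000·(EBIT − 103,000) = 1,160,000·(EBIT − 479,000).
Solving, EBIT = (479,000·1,160,000 − 103,000·840,000) / (1,160,000 − 840,000) = 469,120,000,000 / 320,000 = 1,466,000.00.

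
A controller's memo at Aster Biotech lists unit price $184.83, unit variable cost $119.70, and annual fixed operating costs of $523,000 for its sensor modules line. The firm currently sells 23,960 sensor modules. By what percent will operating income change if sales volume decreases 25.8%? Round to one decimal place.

-38.8%

Contribution at this volume is 23,960 × $65.13 = $1,560,514.80.
Subtracting fixed costs: EBIT = $1,560,514.80 − $523,000 = $1,037,514.80.
So DOL = total CM / EBIT = $1,560,514.80 / $1,037,514.80 = 1.5041.
%ΔEBIT = DOL × %ΔSales = 1.5041 × -25.8% = -38.8%.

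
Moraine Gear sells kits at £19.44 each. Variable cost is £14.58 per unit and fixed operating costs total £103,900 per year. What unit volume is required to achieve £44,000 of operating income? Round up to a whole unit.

Unit CM = price − variable cost = £19.44 − £14.58 = £4.86.
Need Q such that Q × £4.86 − £103,900 = £44,000, i.e. Q = £147,900 / £4.86 = 30,432.10 → 30,433.

30,433 kits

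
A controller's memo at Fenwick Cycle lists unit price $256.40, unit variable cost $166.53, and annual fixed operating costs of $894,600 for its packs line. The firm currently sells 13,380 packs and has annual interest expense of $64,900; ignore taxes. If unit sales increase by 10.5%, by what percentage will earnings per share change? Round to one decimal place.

Total contribution margin = 13,380 × $89.87 = $1,202,460.60.
Subtracting fixed costs: EBIT = $1,202,460.60 − $894,600 = $307,860.60.
After interest of $64,900.00, pre-tax earnings = $242,960.60.
DCL = total CM / (EBIT − I) = $1,202,460.60 / $242,960.60 = 4.9492.
%ΔEPS = DCL × %ΔSales = 4.9492 × +10.5% = +52.0%.

+52.0%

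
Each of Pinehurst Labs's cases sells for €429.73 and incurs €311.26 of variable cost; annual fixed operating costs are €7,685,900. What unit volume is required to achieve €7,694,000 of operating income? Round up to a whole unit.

Each unit contributes €429.73 − €311.26 = €118.47.
Units = (FC + target) / CM = (€7,685,900 + €7,694,000) / €118.47 = 129,821.05, so 129,822 cases.

129,822 cases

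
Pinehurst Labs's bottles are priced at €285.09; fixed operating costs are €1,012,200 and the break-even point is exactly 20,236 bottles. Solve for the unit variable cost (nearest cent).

€235.07

Contribution per unit must be FC / Q = €1,012,200 / 20,236 = €50.0198.
Hence VC = price − CM = €285.09 − €50.0198 = €235.07.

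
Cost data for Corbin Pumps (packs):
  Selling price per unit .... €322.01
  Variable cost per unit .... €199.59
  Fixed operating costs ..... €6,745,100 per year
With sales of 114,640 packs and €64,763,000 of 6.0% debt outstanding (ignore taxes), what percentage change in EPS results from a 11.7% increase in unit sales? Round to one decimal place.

+48.2%

At 114,640 units, contribution = 114,640 × €122.42 = €14,034,228.80.
Subtracting fixed costs: EBIT = €14,034,228.80 − €6,745,100 = €7,289,128.80.
After interest of €3,885,780.00, pre-tax earnings = €3,403,348.80.
Degree of combined leverage = contribution ÷ (EBIT − I) = €14,034,228.80 ÷ €3,403,348.80 = 4.1237.
%ΔEPS = DCL × %ΔSales = 4.1237 × +11.7% = +48.2%.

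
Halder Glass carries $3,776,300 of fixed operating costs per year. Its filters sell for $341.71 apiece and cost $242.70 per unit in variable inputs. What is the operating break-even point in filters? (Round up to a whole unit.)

Each unit contributes $341.71 − $242.70 = $99.01.
Break-even Q = $3,776,300 / $99.01 = 38,140.59 → 38,141 filters.

38,141 filters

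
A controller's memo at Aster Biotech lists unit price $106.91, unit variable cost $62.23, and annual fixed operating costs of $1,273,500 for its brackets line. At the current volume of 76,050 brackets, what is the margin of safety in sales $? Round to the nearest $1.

Unit CM = price − variable cost = $106.91 − $62.23 = $44.68. Break-even units = $1,273,500 ÷ $44.68 = 28,502.69; break-even revenue = 28,502.69 × $106.91 = $3,047,222.14.
Actual sales revenue = 76,050 × $106.91 = $8,130,505.50.
Margin of safety = $8,130,505.50 − $3,047,222.14 = $5,083,283.

$5,083,283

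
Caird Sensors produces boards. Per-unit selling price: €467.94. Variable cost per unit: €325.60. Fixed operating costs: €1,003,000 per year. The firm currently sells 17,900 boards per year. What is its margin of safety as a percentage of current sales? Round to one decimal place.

60.6%

Each unit contributes €467.94 − €325.60 = €142.34. Break-even units = €1,003,000 ÷ €142.34 = 7,046.51; break-even revenue = 7,046.51 × €467.94 = €3,297,343.12.
Actual sales revenue = 17,900 × €467.94 = €8,376,126.00.
Margin of safety = (€8,376,126.00 − €3,297,343.12) ÷ €8,376,126.00 = 60.6%.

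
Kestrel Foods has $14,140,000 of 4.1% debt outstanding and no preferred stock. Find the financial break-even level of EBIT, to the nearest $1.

Annual interest = 4.1% × $14,140,000 = $579,740.00.
Without preferred stock the financial break-even is simply EBIT = interest = $579,740.00.

$579,740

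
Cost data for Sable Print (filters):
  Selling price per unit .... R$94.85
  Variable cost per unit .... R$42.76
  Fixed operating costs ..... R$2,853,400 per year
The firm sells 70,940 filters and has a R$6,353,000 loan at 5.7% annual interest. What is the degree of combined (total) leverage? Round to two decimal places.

7.70

At 70,940 units, contribution = 70,940 × R$52.09 = R$3,695,264.60.
EBIT = R$3,695,264.60 − R$2,853,400 = R$841,864.60. Interest = R$362,121.00, so EBIT − I = R$479,743.60.
DCL = contribution ÷ (EBIT − I) = R$3,695,264.60 ÷ R$479,743.60 = 7.7026.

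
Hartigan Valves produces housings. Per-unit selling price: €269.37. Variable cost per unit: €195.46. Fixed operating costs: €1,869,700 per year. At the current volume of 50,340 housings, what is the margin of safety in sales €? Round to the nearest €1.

Unit CM = price − variable cost = €269.37 − €195.46 = €73.91. Break-even units = €1,869,700 ÷ €73.91 = 25,296.98; break-even revenue = 25,296.98 × €269.37 = €6,814,248.26.
Current sales = 50,340 × €269.37 = €13,560,085.80.
Margin of safety = €13,560,085.80 − €6,814,248.26 = €6,745,838.

€6,745,838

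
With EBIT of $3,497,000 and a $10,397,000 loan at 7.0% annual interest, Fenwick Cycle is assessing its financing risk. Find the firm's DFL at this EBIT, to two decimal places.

1.26

Annual interest charges come to $727,790.00.
DFL = EBIT ÷ (EBIT − I) = $3,497,000 ÷ ($3,497,000 − $727,790.00) = $3,497,000 ÷ $2,769,210.00 = 1.2628.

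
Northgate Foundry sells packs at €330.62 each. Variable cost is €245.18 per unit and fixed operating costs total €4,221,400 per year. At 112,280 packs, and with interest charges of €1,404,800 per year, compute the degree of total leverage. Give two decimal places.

At 112,280 units, contribution = 112,280 × €85.44 = €9,593,203.20.
Operating income = contribution − fixed costs = €9,593,203.20 − €4,221,400 = €5,371,803.20. Interest = €1,404,800.00, so EBIT − I = €3,967,003.20.
Degree of total leverage = total CM / (EBIT − interest) = €9,593,203.20 / €3,967,003.20 = 2.4182.

2.42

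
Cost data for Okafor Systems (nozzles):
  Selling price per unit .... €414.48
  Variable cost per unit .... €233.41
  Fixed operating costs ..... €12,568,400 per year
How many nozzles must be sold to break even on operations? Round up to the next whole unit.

Contribution margin per unit = €414.48 − €233.41 = €181.07.
Break-even Q = €12,568,400 / €181.07 = 69,411.83 → 69,412 nozzles.

69,412 nozzles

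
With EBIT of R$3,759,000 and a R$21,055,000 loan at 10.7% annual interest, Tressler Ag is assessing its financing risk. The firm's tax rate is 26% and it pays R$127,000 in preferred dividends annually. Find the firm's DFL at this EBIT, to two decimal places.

Annual interest charges come to R$2,252,885.00.
Pre-tax preferred-dividend burden = R$127,000 ÷ (1 − 0.26) = R$171,621.62.
DFL = EBIT ÷ [EBIT − I − D_p/(1−t)] = R$3,759,000 ÷ [R$3,759,000 − R$2,252,885.00 − R$171,621.62] = R$3,759,000 ÷ R$1,334,493.38 = 2.8168.

2.82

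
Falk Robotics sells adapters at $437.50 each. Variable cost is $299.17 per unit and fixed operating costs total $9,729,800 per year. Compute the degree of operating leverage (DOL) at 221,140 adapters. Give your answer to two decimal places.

Total contribution margin = 221,140 × $138.33 = $30,590,296.20.
EBIT = $30,590,296.20 − $9,729,800 = $20,860,496.20.
Degree of operating leverage = $30,590,296.20 / $20,860,496.20 = 1.4664.

1.47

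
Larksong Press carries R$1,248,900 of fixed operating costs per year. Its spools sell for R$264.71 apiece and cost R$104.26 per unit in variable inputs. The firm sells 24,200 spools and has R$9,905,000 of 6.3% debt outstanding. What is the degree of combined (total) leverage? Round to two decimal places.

1.93

Total contribution margin = 24,200 × R$160.45 = R$3,882,890.00.
Subtracting fixed costs: EBIT = R$3,882,890.00 − R$1,248,900 = R$2,633,990.00. Interest = R$624,015.00.
DOL = R$3,882,890.00 ÷ R$2,633,990.00 = 1.4741; DFL = R$2,633,990.00 ÷ R$2,009,975.00 = 1.3105.
Combined leverage = 1.4741 × 1.3105 = 1.9318.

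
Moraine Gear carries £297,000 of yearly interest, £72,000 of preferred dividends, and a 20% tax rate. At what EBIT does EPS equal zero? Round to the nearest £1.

Grossing the preferred dividend up to pre-tax terms: £72,000 / (1 − 0.20) = £90,000.00.
EPS = 0 when EBIT covers interest plus the pre-tax preferred burden: £297,000 + £90,000.00 = £387,000.00.

£387,000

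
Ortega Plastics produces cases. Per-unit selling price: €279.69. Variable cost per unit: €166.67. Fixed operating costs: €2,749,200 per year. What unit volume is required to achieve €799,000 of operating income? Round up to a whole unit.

Contribution margin per unit = €279.69 − €166.67 = €113.02.
Required volume = (fixed costs + target profit) ÷ CM = (€2,749,200 + €799,000) ÷ €113.02 = 31,394.44, so 31,395 cases.

31,395 cases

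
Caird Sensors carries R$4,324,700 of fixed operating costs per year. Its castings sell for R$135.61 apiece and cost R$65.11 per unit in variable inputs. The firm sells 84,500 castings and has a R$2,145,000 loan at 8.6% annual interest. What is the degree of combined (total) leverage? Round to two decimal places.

Total contribution margin = 84,500 × R$70.50 = R$5,957,250.00.
EBIT = R$5,957,250.00 − R$4,324,700 = R$1,632,550.00. Interest = R$184,470.00, so EBIT − I = R$1,448,080.00.
Degree of total leverage = total CM / (EBIT − interest) = R$5,957,250.00 / R$1,448,080.00 = 4.1139.

4.11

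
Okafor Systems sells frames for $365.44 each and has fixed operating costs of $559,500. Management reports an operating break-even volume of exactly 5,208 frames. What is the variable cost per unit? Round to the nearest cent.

$258.01

Contribution per unit must be FC / Q = $559,500 / 5,208 = $107.4309.
Variable cost per unit = $365.44 − $107.4309 = $258.01.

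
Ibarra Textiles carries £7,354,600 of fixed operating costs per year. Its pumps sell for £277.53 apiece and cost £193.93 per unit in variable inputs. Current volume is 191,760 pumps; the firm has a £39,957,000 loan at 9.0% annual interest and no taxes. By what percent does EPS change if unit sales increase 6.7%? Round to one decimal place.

Total contribution margin = 191,760 × £83.60 = £16,031,136.00.
Subtracting fixed costs: EBIT = £16,031,136.00 − £7,354,600 = £8,676,536.00.
Interest = £3,596,130.00, so EBIT − I = £5,080,406.00.
DCL = total CM / (EBIT − I) = £16,031,136.00 / £5,080,406.00 = 3.1555.
%ΔEPS = DCL × %ΔSales = 3.1555 × +6.7% = +21.1%.

+21.1%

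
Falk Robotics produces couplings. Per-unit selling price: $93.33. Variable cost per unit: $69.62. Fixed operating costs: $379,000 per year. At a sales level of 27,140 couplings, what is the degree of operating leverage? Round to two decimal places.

2.43

Contribution at this volume is 27,140 × $23.71 = $643,489.40.
EBIT = $643,489.40 − $379,000 = $264,489.40.
DOL = contribution ÷ EBIT = $643,489.40 ÷ $264,489.40 = 2.4329.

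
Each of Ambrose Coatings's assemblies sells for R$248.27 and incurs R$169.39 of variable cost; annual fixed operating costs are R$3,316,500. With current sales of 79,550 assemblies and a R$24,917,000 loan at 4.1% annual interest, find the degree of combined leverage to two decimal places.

3.24

At 79,550 units, contribution = 79,550 × R$78.88 = R$6,274,904.00.
Operating income = contribution − fixed costs = R$6,274,904.00 − R$3,316,500 = R$2,958,404.00. Interest = R$1,021,597.00, so EBIT − I = R$1,936,807.00.
DCL = contribution ÷ (EBIT − I) = R$6,274,904.00 ÷ R$1,936,807.00 = 3.2398.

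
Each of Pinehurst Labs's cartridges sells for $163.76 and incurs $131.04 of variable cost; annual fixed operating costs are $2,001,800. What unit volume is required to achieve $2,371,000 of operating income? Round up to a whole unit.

133,644 cartridges

Contribution margin per unit = $163.76 − $131.04 = $32.72.
Required volume = (fixed costs + target profit) ÷ CM = ($2,001,800 + $2,371,000) ÷ $32.72 = 133,643.03, so 133,644 cartridges.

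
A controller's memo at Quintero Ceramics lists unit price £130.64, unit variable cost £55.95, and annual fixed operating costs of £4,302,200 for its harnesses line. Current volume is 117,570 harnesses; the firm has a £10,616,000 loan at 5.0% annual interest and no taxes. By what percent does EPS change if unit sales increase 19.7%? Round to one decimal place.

+43.8%

Total contribution margin = 117,570 × £74.69 = £8,781,303.30.
Subtracting fixed costs: EBIT = £8,781,303.30 − £4,302,200 = £4,479,103.30.
Interest = £530,800.00, so EBIT − I = £3,948,303.30.
Degree of combined leverage = contribution ÷ (EBIT − I) = £8,781,303.30 ÷ £3,948,303.30 = 2.2241.
EPS therefore changes by 2.2241 × (+19.7%) = +43.8%.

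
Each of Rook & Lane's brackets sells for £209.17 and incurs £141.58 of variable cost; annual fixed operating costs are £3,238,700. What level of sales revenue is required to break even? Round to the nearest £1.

£10,022,768

CM per unit = £209.17 − £141.58 = £67.59; CM ratio = £67.59 / £209.17 = 0.3231.
Break-even sales = FC ÷ CM ratio = £3,238,700 × £209.17 / £67.59 = £10,022,768.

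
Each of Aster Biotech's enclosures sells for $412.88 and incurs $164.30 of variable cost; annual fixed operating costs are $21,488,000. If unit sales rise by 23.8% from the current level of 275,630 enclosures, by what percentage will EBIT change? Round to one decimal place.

At 275,630 units, contribution = 275,630 × $248.58 = $68,516,105.40.
Subtracting fixed costs: EBIT = $68,516,105.40 − $21,488,000 = $47,028,105.40.
DOL = contribution ÷ EBIT = $68,516,105.40 ÷ $47,028,105.40 = 1.4569.
%ΔEBIT = DOL × %ΔSales = 1.4569 × +23.8% = +34.7%.

+34.7%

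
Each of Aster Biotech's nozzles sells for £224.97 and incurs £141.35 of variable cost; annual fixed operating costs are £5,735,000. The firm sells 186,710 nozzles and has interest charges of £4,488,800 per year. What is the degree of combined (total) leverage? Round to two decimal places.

2.90

At 186,710 units, contribution = 186,710 × £83.62 = £15,612,690.20.
Subtracting fixed costs: EBIT = £15,612,690.20 − £5,735,000 = £9,877,690.20. Interest = £4,488,800.00.
DOL = £15,612,690.20 ÷ £9,877,690.20 = 1.5806; DFL = £9,877,690.20 ÷ £5,388,890.20 = 1.8330.
Combined leverage = 1.5806 × 1.8330 = 2.8972.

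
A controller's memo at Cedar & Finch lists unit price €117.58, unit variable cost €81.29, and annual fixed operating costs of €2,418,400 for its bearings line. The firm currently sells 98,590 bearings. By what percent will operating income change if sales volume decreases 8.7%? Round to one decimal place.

-26.8%

At 98,590 units, contribution = 98,590 × €36.29 = €3,577,831.10.
Operating income = contribution − fixed costs = €3,577,831.10 − €2,418,400 = €1,159,431.10.
So DOL = total CM / EBIT = €3,577,831.10 / €1,159,431.10 = 3.0859.
%ΔEBIT = DOL × %ΔSales = 3.0859 × -8.7% = -26.8%.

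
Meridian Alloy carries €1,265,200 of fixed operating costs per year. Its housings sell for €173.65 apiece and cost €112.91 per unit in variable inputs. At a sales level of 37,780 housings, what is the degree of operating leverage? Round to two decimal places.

At 37,780 units, contribution = 37,780 × €60.74 = €2,294,757.20.
Operating income = contribution − fixed costs = €2,294,757.20 − €1,265,200 = €1,029,557.20.
So DOL = total CM / EBIT = €2,294,757.20 / €1,029,557.20 = 2.2289.

2.23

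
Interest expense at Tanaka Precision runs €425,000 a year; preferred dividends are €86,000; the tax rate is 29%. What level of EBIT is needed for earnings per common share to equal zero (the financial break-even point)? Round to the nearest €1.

Preferred dividends are paid after tax, so their pre-tax equivalent is €86,000 ÷ (1 − 0.29) = €121,126.76.
Financial break-even EBIT = interest + D_p ÷ (1 − t) = €425,000 + €121,126.76 = €546,126.76.

€546,127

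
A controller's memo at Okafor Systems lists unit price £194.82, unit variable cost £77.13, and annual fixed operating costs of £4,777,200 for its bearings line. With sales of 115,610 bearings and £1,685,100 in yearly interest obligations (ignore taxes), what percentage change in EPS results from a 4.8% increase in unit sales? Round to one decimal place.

Contribution at this volume is 115,610 × £117.69 = £13,606,140.90.
Operating income = contribution − fixed costs = £13,606,140.90 − £4,777,200 = £8,828,940.90.
Interest = £1,685,100.00, so EBIT − I = £7,143,840.90.
Degree of combined leverage = contribution ÷ (EBIT − I) = £13,606,140.90 ÷ £7,143,840.90 = 1.9046.
EPS therefore changes by 1.9046 × (+4.8%) = +9.1%.

+9.1%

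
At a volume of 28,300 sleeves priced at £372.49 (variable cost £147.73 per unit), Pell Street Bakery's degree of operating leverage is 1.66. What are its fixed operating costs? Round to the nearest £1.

£2,528,956

At 28,300 units, contribution = 28,300 × £224.76 = £6,360,708.00.
Since DOL = CM ÷ EBIT, EBIT = £6,360,708.00 ÷ 1.66 = £3,831,751.81.
Fixed costs = CM − EBIT = £6,360,708.00 − £3,831,751.81 = £2,528,956.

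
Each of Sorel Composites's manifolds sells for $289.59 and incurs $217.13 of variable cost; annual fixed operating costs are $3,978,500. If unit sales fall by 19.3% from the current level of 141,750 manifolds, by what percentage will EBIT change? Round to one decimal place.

-31.5%

Total contribution margin = 141,750 × $72.46 = $10,271,205.00.
EBIT = $10,271,205.00 − $3,978,500 = $6,292,705.00.
So DOL = total CM / EBIT = $10,271,205.00 / $6,292,705.00 = 1.6322.
%ΔEBIT = DOL × %ΔSales = 1.6322 × -19.3% = -31.5%.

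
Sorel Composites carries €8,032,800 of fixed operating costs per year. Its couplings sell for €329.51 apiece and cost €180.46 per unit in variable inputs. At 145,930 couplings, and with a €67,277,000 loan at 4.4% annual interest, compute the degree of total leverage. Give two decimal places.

2.02

Total contribution margin = 145,930 × €149.05 = €21,750,866.50.
Subtracting fixed costs: EBIT = €21,750,866.50 − €8,032,800 = €13,718,066.50. Interest = €2,960,188.00, so EBIT − I = €10,757,878.50.
DCL = contribution ÷ (EBIT − I) = €21,750,866.50 ÷ €10,757,878.50 = 2.0219.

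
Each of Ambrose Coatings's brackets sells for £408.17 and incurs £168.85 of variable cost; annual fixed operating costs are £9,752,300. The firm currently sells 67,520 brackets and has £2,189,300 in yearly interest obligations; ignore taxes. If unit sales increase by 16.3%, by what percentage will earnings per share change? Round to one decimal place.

+62.5%

Total contribution margin = 67,520 × £239.32 = £16,158,886.40.
EBIT = £16,158,886.40 − £9,752,300 = £6,406,586.40.
Interest = £2,189,300.00, so EBIT − I = £4,217,286.40.
Degree of combined leverage = contribution ÷ (EBIT − I) = £16,158,886.40 ÷ £4,217,286.40 = 3.8316.
EPS therefore changes by 3.8316 × (+16.3%) = +62.5%.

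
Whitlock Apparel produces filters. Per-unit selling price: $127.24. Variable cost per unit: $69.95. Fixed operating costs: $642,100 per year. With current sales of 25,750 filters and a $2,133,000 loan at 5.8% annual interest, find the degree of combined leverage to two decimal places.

Contribution at this volume is 25,750 × $57.29 = $1,475,217.50.
EBIT = $1,475,217.50 − $642,100 = $833,117.50. Interest = $123,714.00, so EBIT − I = $709,403.50.
DCL = contribution ÷ (EBIT − I) = $1,475,217.50 ÷ $709,403.50 = 2.0795.

2.08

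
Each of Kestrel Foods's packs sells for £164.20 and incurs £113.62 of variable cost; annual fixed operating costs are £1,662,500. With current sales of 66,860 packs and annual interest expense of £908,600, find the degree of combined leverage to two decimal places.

Contribution at this volume is 66,860 × £50.58 = £3,381,778.80.
Operating income = contribution − fixed costs = £3,381,778.80 − £1,662,500 = £1,719,278.80. Interest = £908,600.00.
DOL = £3,381,778.80 ÷ £1,719,278.80 = 1.9670; DFL = £1,719,278.80 ÷ £810,678.80 = 2.1208.
DCL = DOL × DFL = 1.9670 × 2.1208 = 4.1716.

4.17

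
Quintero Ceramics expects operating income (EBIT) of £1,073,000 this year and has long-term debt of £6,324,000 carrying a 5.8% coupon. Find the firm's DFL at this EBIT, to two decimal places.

1.52

Annual interest charges come to £366,792.00.
Degree of financial leverage = EBIT / (EBIT − interest) = £1,073,000 / £706,208.00 = 1.5194.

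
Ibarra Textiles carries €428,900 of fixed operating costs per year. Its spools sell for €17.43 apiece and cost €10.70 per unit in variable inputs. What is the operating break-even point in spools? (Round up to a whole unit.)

Contribution margin per unit = €17.43 − €10.70 = €6.73.
Units to break even: €428,900 ÷ €6.73 = 63,729.57, rounded up to 63,730.

63,730 spools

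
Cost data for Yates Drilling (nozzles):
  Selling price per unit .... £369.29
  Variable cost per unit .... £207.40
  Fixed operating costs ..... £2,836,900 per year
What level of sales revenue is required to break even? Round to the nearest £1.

Contribution margin per unit = £369.29 − £207.40 = £161.89, a CM ratio of £161.89 ÷ £369.29 = 0.4384.
Break-even sales = FC ÷ CM ratio = £2,836,900 × £369.29 / £161.89 = £6,471,300.

£6,471,300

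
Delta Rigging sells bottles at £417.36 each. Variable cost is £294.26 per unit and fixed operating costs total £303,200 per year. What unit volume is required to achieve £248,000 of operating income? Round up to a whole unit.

4,478 bottles

Contribution margin per unit = £417.36 − £294.26 = £123.10.
Need Q such that Q × £123.10 − £303,200 = £248,000, i.e. Q = £551,200 / £123.10 = 4,477.66 → 4,478.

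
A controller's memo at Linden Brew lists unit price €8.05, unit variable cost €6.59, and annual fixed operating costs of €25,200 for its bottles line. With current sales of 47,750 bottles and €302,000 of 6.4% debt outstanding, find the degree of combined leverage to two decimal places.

At 47,750 units, contribution = 47,750 × €1.46 = €69,715.00.
Subtracting fixed costs: EBIT = €69,715.00 − €25,200 = €44,515.00. Interest = €19,328.00, so EBIT − I = €25,187.00.
Degree of total leverage = total CM / (EBIT − interest) = €69,715.00 / €25,187.00 = 2.7679.

2.77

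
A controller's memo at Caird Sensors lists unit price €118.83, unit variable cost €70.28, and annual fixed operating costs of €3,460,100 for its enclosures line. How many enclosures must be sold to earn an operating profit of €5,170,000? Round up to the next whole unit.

177,757 enclosures

Unit CM = price − variable cost = €118.83 − €70.28 = €48.55.
Required volume = (fixed costs + target profit) ÷ CM = (€3,460,100 + €5,170,000) ÷ €48.55 = 177,756.95, so 177,757 enclosures.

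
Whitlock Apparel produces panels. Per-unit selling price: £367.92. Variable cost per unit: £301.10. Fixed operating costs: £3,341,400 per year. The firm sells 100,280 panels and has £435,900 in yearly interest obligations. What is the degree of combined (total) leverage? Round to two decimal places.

Contribution at this volume is 100,280 × £66.82 = £6,700,709.60.
Operating income = contribution − fixed costs = £6,700,709.60 − £3,341,400 = £3,359,309.60. Interest = £435,900.00, so EBIT − I = £2,923,409.60.
Degree of total leverage = total CM / (EBIT − interest) = £6,700,709.60 / £2,923,409.60 = 2.2921.

2.29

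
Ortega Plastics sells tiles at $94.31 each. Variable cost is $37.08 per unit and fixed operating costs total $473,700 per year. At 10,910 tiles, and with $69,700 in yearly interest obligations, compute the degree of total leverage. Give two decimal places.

At 10,910 units, contribution = 10,910 × $57.23 = $624,379.30.
Subtracting fixed costs: EBIT = $624,379.30 − $473,700 = $150,679.30. Interest = $69,700.00.
DOL = $624,379.30 ÷ $150,679.30 = 4.1438; DFL = $150,679.30 ÷ $80,979.30 = 1.8607.
Combined leverage = 4.1438 × 1.8607 = 7.7104.

7.71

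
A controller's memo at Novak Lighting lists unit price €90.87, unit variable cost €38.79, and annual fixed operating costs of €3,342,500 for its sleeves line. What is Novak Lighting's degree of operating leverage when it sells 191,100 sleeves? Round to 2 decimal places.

1.51

Total contribution margin = 191,100 × €52.08 = €9,952,488.00.
Operating income = contribution − fixed costs = €9,952,488.00 − €3,342,500 = €6,609,988.00.
So DOL = total CM / EBIT = €9,952,488.00 / €6,609,988.00 = 1.5057.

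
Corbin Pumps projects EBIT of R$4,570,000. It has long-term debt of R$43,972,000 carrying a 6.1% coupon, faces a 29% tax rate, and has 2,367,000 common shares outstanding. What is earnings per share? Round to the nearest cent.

Pre-tax income = R$4,570,000 − R$2,682,292.00 = R$1,887,708.00.
Net income = R$1,887,708.00 × (1 − 0.29) = R$1,340,272.68.
EPS = R$1,340,272.68 ÷ 2,367,000 = R$0.57.

R$0.57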